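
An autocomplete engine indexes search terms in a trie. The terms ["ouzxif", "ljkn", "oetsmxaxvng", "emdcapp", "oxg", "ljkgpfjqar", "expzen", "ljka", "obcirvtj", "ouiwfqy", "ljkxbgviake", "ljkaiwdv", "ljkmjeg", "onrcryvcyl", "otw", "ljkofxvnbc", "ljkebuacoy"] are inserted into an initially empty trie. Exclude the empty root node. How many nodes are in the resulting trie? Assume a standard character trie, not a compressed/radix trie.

95

For each word, the new-node count is its length minus the longest prefix already in the trie:
  "ouzxif" → 6 new (o, u, z, x, i, f)
  "ljkn" → 4 new (l, j, k, n)
  "oetsmxaxvng" → prefix "o" already present; 10 new (e, t, s, m, x, a, x, v, n, g)
  "emdcapp" → 7 new (e, m, d, c, a, p, p)
  "oxg" → prefix "o" already present; 2 new (x, g)
  "ljkgpfjqar" → prefix "ljk" already present; 7 new (g, p, f, j, q, a, r)
  "expzen" → prefix "e" already present; 5 new (x, p, z, e, n)
  "ljka" → prefix "ljk" already present; 1 new (a)
  "obcirvtj" → prefix "o" already present; 7 new (b, c, i, r, v, t, j)
  "ouiwfqy" → prefix "ou" already present; 5 new (i, w, f, q, y)
  "ljkxbgviake" → prefix "ljk" already present; 8 new (x, b, g, v, i, a, k, e)
  "ljkaiwdv" → prefix "ljka" already present; 4 new (i, w, d, v)
  "ljkmjeg" → prefix "ljk" already present; 4 new (m, j, e, g)
  "onrcryvcyl" → prefix "o" already present; 9 new (n, r, c, r, y, v, c, y, l)
  "otw" → prefix "o" already present; 2 new (t, w)
  "ljkofxvnbc" → prefix "ljk" already present; 7 new (o, f, x, v, n, b, c)
  "ljkebuacoy" → prefix "ljk" already present; 7 new (e, b, u, a, c, o, y)
Total nodes = 6 + 4 + 10 + 7 + 2 + 7 + 5 + 1 + 7 + 5 + 8 + 4 + 4 + 9 + 2 + 7 + 7 = 95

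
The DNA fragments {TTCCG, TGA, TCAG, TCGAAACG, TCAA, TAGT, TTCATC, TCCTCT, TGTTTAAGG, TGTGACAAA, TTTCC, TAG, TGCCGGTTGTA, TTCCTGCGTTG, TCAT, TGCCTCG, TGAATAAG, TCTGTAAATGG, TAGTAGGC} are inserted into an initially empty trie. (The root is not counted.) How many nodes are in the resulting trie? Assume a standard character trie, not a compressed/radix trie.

81

Count nodes per top-level branch (shared prefixes stored once):
  'T'-branch (TAG, TAGT, TAGTAGGC, TCAA, TCAG, TCAT, TCCTCT, TCGAAACG, TCTGTAAATGG, TGA, TGAATAAG, TGCCGGTTGTA, TGCCTCG, TGTGACAAA, TGTTTAAGG, TTCATC, TTCCG, TTCCTGCGTTG, TTTCC): 81 nodes
Sum: 81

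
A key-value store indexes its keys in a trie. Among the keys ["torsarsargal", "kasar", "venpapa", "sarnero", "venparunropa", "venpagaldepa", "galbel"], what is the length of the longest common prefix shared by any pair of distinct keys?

Look for the deepest trie node that still has at least two words in its subtree.
"venpagaldepa" and "venpapa" agree on "venpa" (5 characters) before diverging; nothing deeper is shared.
Longest shared-prefix length: 5

5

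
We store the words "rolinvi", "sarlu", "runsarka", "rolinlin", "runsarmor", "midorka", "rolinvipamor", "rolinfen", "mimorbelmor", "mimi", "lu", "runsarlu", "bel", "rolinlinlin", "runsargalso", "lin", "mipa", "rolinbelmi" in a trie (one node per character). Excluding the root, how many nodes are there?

74

Count nodes per top-level branch (shared prefixes stored once):
  'b'-branch (bel): 3 nodes
  'l'-branch (lin, lu): 4 nodes
  'm'-branch (midorka, mimi, mimorbelmor, mipa): 19 nodes
  'r'-branch (rolinbelmi, rolinfen, rolinlin, rolinlinlin, rolinvi, rolinvipamor, runsargalso, runsarka, runsarlu, runsarmor): 43 nodes
  's'-branch (sarlu): 5 nodes
Sum: 74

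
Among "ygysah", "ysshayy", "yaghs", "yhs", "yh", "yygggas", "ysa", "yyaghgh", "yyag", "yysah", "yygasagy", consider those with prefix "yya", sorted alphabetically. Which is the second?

yyaghgh

Words with prefix "yya", in lexicographic order: "yyag", "yyaghgh"
The 2nd is yyaghgh.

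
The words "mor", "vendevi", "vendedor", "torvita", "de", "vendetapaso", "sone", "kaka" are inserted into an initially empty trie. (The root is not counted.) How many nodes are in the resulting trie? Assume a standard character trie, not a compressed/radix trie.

36

Trie structure (* marks end of a word):
(root)
├─ d
│  └─ e *
├─ k
│  └─ a
│     └─ k
│        └─ a *
├─ m
│  └─ o
│     └─ r *
├─ s
│  └─ o
│     └─ n
│        └─ e *
├─ t
│  └─ o
│     └─ r
│        └─ v
│           └─ i
│              └─ t
│                 └─ a *
└─ v
   └─ e
      └─ n
         └─ d
            └─ e
               ├─ d
               │  └─ o
               │     └─ r *
               ├─ t
               │  └─ a
               │     └─ p
               │        └─ a
               │           └─ s
               │              └─ o *
               └─ v
                  └─ i *
Counting every labelled node above: 36.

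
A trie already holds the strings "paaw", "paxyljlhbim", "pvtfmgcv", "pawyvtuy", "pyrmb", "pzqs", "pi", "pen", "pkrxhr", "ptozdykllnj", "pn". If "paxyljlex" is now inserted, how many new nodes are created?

Walking "paxyljlex" from the root, the first 7 characters ("paxyljl") follow existing edges; "e" is the first miss.
So 9 − 7 = 2 new nodes.

2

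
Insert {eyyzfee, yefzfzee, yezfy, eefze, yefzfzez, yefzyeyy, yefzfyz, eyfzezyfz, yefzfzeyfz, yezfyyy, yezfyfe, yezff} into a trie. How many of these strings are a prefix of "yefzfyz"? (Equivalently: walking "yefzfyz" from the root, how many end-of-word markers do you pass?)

1

Check each prefix of "yefzfyz" against the stored set — each match is an end-marker on the path.
Prefixes of the query that are stored words: "yefzfyz"
Count: 1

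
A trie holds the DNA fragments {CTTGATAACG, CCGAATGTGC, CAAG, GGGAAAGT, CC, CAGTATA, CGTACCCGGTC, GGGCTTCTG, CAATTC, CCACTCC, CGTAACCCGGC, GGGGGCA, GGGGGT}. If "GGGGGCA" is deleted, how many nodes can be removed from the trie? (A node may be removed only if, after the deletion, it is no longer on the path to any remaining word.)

2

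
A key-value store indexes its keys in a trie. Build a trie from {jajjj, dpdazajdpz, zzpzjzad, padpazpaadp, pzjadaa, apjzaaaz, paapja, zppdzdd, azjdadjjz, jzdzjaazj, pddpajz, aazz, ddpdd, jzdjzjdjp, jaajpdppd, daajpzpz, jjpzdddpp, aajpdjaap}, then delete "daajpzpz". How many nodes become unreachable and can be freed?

7

Walk "daajpzpz" from the leaf back toward the root, removing each node that no remaining word uses.
The suffix "aajpzpz" (7 nodes) is used only by "daajpzpz"; the node for "d" still has the child "p", so pruning stops there.
Nodes removed: 7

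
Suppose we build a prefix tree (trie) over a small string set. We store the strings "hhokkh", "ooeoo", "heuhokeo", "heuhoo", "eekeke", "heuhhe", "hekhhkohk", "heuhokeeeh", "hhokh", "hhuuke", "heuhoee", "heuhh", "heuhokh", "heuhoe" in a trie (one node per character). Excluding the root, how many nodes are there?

Count nodes per top-level branch (shared prefixes stored once):
  'e'-branch (eekeke): 6 nodes
  'h'-branch (hekhhkohk, heuhh, heuhhe, heuhoe, heuhoee, heuhokeeeh, heuhokeo, heuhokh, heuhoo, hhokh, hhokkh, hhuuke): 34 nodes
  'o'-branch (ooeoo): 5 nodes
Sum: 45

45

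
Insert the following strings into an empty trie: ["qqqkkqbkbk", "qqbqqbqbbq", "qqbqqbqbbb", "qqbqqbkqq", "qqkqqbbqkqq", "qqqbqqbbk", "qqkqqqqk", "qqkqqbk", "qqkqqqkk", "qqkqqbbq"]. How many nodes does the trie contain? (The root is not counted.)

Trace insertions, counting only characters that open a new branch:
  "qqqkkqbkbk" → 10 new (q, q, q, k, k, q, b, k, b, k)
  "qqbqqbqbbq" → prefix "qq" already present; 8 new (b, q, q, b, q, b, b, q)
  "qqbqqbqbbb" → prefix "qqbqqbqbb" already present; 1 new (b)
  "qqbqqbkqq" → prefix "qqbqqb" already present; 3 new (k, q, q)
  "qqkqqbbqkqq" → prefix "qq" already present; 9 new (k, q, q, b, b, q, k, q, q)
  "qqqbqqbbk" → prefix "qqq" already present; 6 new (b, q, q, b, b, k)
  "qqkqqqqk" → prefix "qqkqq" already present; 3 new (q, q, k)
  "qqkqqbk" → prefix "qqkqqb" already present; 1 new (k)
  "qqkqqqkk" → prefix "qqkqqq" already present; 2 new (k, k)
  "qqkqqbbq" → prefix "qqkqqbbq" already present; 0 new (none)
Total nodes = 10 + 8 + 1 + 3 + 9 + 6 + 3 + 1 + 2 + 0 = 43

43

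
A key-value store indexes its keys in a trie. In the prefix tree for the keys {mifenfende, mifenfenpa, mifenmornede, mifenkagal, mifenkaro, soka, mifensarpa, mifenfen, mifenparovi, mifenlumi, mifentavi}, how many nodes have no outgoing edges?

A leaf is a node with no children — equivalently, the end of a word that is not a proper prefix of any other stored word.
Those words: "mifenfende", "mifenfenpa", "mifenkagal", "mifenkaro", "mifenlumi", "mifenmornede", "mifenparovi", "mifensarpa", "mifentavi", "soka"
Leaf count: 10

10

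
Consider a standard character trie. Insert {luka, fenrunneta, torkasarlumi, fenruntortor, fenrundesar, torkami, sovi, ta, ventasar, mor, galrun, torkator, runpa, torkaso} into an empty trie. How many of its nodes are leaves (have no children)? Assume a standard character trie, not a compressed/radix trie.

Leaves are exactly the stored words that no other stored word extends.
Those words: "fenrundesar", "fenrunneta", "fenruntortor", "galrun", "luka", "mor", "runpa", "sovi", "ta", "torkami", "torkasarlumi", "torkaso", "torkator", "ventasar"
Leaf count: 14

14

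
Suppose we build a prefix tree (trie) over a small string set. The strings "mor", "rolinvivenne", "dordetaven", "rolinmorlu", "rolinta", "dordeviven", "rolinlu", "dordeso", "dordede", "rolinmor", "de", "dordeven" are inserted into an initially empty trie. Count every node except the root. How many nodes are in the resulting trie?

46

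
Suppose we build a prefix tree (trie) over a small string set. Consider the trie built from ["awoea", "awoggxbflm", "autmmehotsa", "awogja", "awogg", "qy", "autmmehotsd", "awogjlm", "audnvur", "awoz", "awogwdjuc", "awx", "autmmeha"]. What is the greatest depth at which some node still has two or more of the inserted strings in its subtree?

10

Equivalently: take the maximum, over all pairs, of their longest common prefix length.
"autmmehotsa" and "autmmehotsd" agree on "autmmehots" (10 characters) before diverging; nothing deeper is shared.
Longest shared-prefix length: 10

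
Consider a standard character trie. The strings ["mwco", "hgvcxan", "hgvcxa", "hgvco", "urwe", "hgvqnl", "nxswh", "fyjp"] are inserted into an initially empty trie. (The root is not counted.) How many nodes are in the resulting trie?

28

Count nodes per top-level branch (shared prefixes stored once):
  'f'-branch (fyjp): 4 nodes
  'h'-branch (hgvco, hgvcxa, hgvcxan, hgvqnl): 11 nodes
  'm'-branch (mwco): 4 nodes
  'n'-branch (nxswh): 5 nodes
  'u'-branch (urwe): 4 nodes
Sum: 28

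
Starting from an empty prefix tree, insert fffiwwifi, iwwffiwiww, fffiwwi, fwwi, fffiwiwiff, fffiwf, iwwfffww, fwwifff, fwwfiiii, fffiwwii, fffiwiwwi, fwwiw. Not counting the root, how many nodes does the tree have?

Insert word by word; a character creates a node only if that edge doesn't already exist:
  "fffiwwifi" → 9 new (f, f, f, i, w, w, i, f, i)
  "iwwffiwiww" → 10 new (i, w, w, f, f, i, w, i, w, w)
  "fffiwwi" → prefix "fffiwwi" already present; 0 new (none)
  "fwwi" → prefix "f" already present; 3 new (w, w, i)
  "fffiwiwiff" → prefix "fffiw" already present; 5 new (i, w, i, f, f)
  "fffiwf" → prefix "fffiw" already present; 1 new (f)
  "iwwfffww" → prefix "iwwff" already present; 3 new (f, w, w)
  "fwwifff" → prefix "fwwi" already present; 3 new (f, f, f)
  "fwwfiiii" → prefix "fww" already present; 5 new (f, i, i, i, i)
  "fffiwwii" → prefix "fffiwwi" already present; 1 new (i)
  "fffiwiwwi" → prefix "fffiwiw" already present; 2 new (w, i)
  "fwwiw" → prefix "fwwi" already present; 1 new (w)
Total nodes = 9 + 10 + 0 + 3 + 5 + 1 + 3 + 3 + 5 + 1 + 2 + 1 = 43

43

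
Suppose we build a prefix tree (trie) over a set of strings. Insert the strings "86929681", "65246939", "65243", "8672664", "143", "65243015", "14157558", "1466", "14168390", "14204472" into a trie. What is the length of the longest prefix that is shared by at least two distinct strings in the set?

5

Look for the deepest trie node that still has at least two words in its subtree.
e.g. "65243" and "65243015" share the prefix "65243" of length 5; no pair shares a longer one.
Longest shared-prefix length: 5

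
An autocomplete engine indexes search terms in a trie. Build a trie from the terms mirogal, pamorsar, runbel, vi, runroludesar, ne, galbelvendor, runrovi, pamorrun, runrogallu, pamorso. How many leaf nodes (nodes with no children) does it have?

11

Leaves are exactly the stored words that no other stored word extends.
Those words: "galbelvendor", "mirogal", "ne", "pamorrun", "pamorsar", "pamorso", "runbel", "runrogallu", "runroludesar", "runrovi", "vi"
Leaf count: 11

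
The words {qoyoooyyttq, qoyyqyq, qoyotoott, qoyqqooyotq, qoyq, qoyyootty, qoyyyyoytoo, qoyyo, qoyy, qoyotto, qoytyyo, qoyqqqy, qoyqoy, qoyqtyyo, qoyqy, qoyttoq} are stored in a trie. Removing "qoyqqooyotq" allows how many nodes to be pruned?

6

Walk "qoyqqooyotq" from the leaf back toward the root, removing each node that no remaining word uses.
The suffix "ooyotq" (6 nodes) is used only by "qoyqqooyotq"; the node for "qoyqq" still has the child "q", so pruning stops there.
Nodes removed: 6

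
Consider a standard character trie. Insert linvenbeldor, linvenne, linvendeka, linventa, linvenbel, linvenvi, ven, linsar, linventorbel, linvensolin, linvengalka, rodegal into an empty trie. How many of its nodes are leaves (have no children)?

11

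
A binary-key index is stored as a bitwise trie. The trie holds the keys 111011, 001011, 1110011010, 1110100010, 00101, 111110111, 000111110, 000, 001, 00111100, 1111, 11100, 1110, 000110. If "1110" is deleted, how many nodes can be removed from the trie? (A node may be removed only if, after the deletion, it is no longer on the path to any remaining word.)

0

A node on "1110"'s path can go only if nothing else ends at it or branches off below it.
Every node on "1110" is still needed (e.g. by "111011"), so nothing is freed.
Nodes removed: 0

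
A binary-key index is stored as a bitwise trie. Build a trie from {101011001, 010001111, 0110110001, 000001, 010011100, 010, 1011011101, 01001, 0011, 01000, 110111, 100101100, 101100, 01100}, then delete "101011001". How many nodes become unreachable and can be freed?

After clearing the end-marker at "101011001", prune upward until reaching a node still needed by another word.
The suffix "011001" (6 nodes) is used only by "101011001"; the node for "101" still has the child "1", so pruning stops there.
Nodes removed: 6

6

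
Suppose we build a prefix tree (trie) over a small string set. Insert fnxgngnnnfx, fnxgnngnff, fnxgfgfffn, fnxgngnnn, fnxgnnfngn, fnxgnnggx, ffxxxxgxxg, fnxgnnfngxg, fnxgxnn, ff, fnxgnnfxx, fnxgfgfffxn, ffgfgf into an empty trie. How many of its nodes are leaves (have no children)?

11

Leaves are exactly the stored words that no other stored word extends.
Those words: "ffgfgf", "ffxxxxgxxg", "fnxgfgfffn", "fnxgfgfffxn", "fnxgngnnnfx", "fnxgnnfngn", "fnxgnnfngxg", "fnxgnnfxx", "fnxgnnggx", "fnxgnngnff", "fnxgxnn"
Leaf count: 11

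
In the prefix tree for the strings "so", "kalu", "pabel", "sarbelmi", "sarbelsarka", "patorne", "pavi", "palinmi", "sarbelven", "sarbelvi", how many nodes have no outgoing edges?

Leaves are exactly the stored words that no other stored word extends.
Those words: "kalu", "pabel", "palinmi", "patorne", "pavi", "sarbelmi", "sarbelsarka", "sarbelven", "sarbelvi", "so"
Leaf count: 10

10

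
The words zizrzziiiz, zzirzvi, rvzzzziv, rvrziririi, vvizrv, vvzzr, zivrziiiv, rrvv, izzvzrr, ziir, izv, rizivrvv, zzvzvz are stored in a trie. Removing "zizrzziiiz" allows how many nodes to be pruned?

8

After clearing the end-marker at "zizrzziiiz", prune upward until reaching a node still needed by another word.
The suffix "zrzziiiz" (8 nodes) is used only by "zizrzziiiz"; the node for "zi" still has the child "v", so pruning stops there.
Nodes removed: 8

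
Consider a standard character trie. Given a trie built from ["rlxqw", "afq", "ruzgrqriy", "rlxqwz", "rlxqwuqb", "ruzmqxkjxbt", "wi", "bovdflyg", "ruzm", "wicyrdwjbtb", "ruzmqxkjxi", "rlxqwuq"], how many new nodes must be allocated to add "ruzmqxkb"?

1

"ruzmqxk" is already a path in the trie; the remaining "b" must be added.
New nodes needed: |"ruzmqxkb"| − 7 = 8 − 7 = 1.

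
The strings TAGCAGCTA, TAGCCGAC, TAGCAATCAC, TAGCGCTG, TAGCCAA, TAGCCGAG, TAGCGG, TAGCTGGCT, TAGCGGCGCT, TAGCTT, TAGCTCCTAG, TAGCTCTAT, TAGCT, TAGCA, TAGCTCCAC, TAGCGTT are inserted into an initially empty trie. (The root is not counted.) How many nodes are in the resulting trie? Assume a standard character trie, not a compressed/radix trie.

48

For each word, the new-node count is its length minus the longest prefix already in the trie:
  "TAGCAGCTA" → 9 new (T, A, G, C, A, G, C, T, A)
  "TAGCCGAC" → prefix "TAGC" already present; 4 new (C, G, A, C)
  "TAGCAATCAC" → prefix "TAGCA" already present; 5 new (A, T, C, A, C)
  "TAGCGCTG" → prefix "TAGC" already present; 4 new (G, C, T, G)
  "TAGCCAA" → prefix "TAGCC" already present; 2 new (A, A)
  "TAGCCGAG" → prefix "TAGCCGA" already present; 1 new (G)
  "TAGCGG" → prefix "TAGCG" already present; 1 new (G)
  "TAGCTGGCT" → prefix "TAGC" already present; 5 new (T, G, G, C, T)
  "TAGCGGCGCT" → prefix "TAGCGG" already present; 4 new (C, G, C, T)
  "TAGCTT" → prefix "TAGCT" already present; 1 new (T)
  "TAGCTCCTAG" → prefix "TAGCT" already present; 5 new (C, C, T, A, G)
  "TAGCTCTAT" → prefix "TAGCTC" already present; 3 new (T, A, T)
  "TAGCT" → prefix "TAGCT" already present; 0 new (none)
  "TAGCA" → prefix "TAGCA" already present; 0 new (none)
  "TAGCTCCAC" → prefix "TAGCTCC" already present; 2 new (A, C)
  "TAGCGTT" → prefix "TAGCG" already present; 2 new (T, T)
Total nodes = 9 + 4 + 5 + 4 + 2 + 1 + 1 + 5 + 4 + 1 + 5 + 3 + 0 + 0 + 2 + 2 = 48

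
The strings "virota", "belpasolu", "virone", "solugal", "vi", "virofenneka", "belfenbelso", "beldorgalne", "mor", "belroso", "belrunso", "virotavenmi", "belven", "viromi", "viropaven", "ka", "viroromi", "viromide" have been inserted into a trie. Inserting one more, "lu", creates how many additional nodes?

2

No existing word starts with "l", so every character of "lu" needs a new node.
2 − 0 = 2 new nodes.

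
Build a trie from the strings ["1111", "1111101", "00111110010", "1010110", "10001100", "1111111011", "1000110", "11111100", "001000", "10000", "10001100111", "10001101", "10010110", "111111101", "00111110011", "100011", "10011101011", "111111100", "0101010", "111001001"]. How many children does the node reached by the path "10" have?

2

The children of the "10" node are the distinct next characters among strings starting with "10".
Characters that immediately follow "10" among the stored strings: {0, 1}.
That node has 2 child edges.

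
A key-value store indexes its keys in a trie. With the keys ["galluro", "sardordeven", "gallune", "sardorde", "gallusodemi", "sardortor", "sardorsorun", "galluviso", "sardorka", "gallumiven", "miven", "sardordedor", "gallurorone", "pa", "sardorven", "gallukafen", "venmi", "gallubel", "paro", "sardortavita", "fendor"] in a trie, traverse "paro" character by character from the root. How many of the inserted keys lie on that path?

Traverse "paro" character by character; count nodes along the way that are marked as word ends.
Prefixes of the query that are stored words: "pa", "paro"
Count: 2

2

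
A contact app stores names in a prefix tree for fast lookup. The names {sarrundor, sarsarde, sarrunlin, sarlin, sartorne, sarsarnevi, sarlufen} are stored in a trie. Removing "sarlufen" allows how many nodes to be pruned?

A node on "sarlufen"'s path can go only if nothing else ends at it or branches off below it.
The suffix "ufen" (4 nodes) is used only by "sarlufen"; the node for "sarl" still has the child "i", so pruning stops there.
Nodes removed: 4

4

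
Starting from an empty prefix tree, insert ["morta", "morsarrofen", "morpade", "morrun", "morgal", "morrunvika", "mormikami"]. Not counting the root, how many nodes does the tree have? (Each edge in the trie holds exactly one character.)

33

For each word, the new-node count is its length minus the longest prefix already in the trie:
  "morta" → 5 new (m, o, r, t, a)
  "morsarrofen" → prefix "mor" already present; 8 new (s, a, r, r, o, f, e, n)
  "morpade" → prefix "mor" already present; 4 new (p, a, d, e)
  "morrun" → prefix "mor" already present; 3 new (r, u, n)
  "morgal" → prefix "mor" already present; 3 new (g, a, l)
  "morrunvika" → prefix "morrun" already present; 4 new (v, i, k, a)
  "mormikami" → prefix "mor" already present; 6 new (m, i, k, a, m, i)
Total nodes = 5 + 8 + 4 + 3 + 3 + 4 + 6 = 33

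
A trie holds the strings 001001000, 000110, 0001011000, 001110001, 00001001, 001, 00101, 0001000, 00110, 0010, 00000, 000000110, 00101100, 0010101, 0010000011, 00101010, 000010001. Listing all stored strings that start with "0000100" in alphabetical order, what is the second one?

00001001

Words with prefix "0000100", in lexicographic order: "000010001", "00001001"
Position 2: 00001001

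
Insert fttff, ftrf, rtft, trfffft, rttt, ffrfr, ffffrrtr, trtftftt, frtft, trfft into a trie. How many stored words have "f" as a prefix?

5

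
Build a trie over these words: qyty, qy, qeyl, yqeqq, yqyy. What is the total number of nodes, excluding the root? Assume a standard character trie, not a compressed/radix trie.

14

Count nodes per top-level branch (shared prefixes stored once):
  'q'-branch (qeyl, qy, qyty): 7 nodes
  'y'-branch (yqeqq, yqyy): 7 nodes
Sum: 14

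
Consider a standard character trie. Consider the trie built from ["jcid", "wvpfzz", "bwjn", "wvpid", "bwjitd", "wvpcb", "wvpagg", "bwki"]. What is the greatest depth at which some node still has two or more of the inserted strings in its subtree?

Equivalently: take the maximum, over all pairs, of their longest common prefix length.
e.g. "bwjitd" and "bwjn" share the prefix "bwj" of length 3; no pair shares a longer one.
Longest shared-prefix length: 3

3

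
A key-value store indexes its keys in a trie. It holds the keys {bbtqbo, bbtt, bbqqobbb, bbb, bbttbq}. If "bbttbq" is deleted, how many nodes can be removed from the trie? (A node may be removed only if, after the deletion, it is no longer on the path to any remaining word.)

After clearing the end-marker at "bbttbq", prune upward until reaching a node still needed by another word.
The suffix "bq" (2 nodes) is used only by "bbttbq"; "bbtt" is itself a stored word, so pruning stops there.
Nodes removed: 2

2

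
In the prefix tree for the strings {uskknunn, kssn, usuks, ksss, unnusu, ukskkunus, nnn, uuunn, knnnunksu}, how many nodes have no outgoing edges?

A leaf is a node with no children — equivalently, the end of a word that is not a proper prefix of any other stored word.
Those words: "knnnunksu", "kssn", "ksss", "nnn", "ukskkunus", "unnusu", "uskknunn", "usuks", "uuunn"
Leaf count: 9

9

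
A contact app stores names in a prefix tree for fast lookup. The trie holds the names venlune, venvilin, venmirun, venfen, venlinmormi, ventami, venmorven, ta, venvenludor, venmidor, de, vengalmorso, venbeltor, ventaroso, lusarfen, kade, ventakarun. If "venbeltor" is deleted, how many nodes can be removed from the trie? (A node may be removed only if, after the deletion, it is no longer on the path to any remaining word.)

6

A node on "venbeltor"'s path can go only if nothing else ends at it or branches off below it.
The suffix "beltor" (6 nodes) is used only by "venbeltor"; the node for "ven" still has the child "l", so pruning stops there.
Nodes removed: 6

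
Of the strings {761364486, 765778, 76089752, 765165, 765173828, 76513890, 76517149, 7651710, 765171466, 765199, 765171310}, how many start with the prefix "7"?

Walk to "7"; the words in its subtree are exactly those with that prefix.
Matches: "76089752", "761364486", "76513890", "765165", "7651710", "765171310", "765171466", "76517149", "765173828", "765199", "765778"
Count: 11

11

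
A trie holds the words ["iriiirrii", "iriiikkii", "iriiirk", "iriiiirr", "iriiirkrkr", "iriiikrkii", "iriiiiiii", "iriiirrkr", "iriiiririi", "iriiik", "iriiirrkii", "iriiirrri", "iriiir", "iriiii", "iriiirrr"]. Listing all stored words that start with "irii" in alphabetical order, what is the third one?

iriiiirr

Filter for "irii…" and sort: "iriiii", "iriiiiiii", "iriiiirr", "iriiik", "iriiikkii", "iriiikrkii", "iriiir", "iriiiririi", "iriiirk", "iriiirkrkr", "iriiirrii", "iriiirrkii", "iriiirrkr", "iriiirrr", "iriiirrri"
The 3rd is iriiiirr.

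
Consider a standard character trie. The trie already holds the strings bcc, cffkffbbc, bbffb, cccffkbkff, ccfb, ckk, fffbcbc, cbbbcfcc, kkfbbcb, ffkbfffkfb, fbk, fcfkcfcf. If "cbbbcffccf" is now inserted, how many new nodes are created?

Walking "cbbbcffccf" from the root, the first 6 characters ("cbbbcf") follow existing edges; "f" is the first miss.
So 10 − 6 = 4 new nodes.

4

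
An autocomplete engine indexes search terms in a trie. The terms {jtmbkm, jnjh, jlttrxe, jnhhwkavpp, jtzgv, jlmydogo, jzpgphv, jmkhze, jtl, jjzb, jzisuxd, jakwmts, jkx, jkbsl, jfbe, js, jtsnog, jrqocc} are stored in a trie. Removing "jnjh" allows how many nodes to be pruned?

2

A node on "jnjh"'s path can go only if nothing else ends at it or branches off below it.
The suffix "jh" (2 nodes) is used only by "jnjh"; the node for "jn" still has the child "h", so pruning stops there.
Nodes removed: 2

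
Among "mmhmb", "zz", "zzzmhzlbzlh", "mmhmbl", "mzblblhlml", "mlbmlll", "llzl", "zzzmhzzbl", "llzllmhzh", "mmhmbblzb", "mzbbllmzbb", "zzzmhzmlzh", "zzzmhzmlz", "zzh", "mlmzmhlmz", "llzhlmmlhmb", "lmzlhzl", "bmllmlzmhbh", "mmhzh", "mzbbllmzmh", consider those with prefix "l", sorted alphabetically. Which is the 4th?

Filter for "l…" and sort: "llzhlmmlhmb", "llzl", "llzllmhzh", "lmzlhzl"
Position 4: lmzlhzl

lmzlhzl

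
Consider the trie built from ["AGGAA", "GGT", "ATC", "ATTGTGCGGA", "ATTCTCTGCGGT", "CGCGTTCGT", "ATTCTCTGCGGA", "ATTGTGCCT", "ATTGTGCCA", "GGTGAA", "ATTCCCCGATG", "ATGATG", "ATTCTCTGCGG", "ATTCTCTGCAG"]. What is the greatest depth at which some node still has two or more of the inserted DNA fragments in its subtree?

11

Equivalently: take the maximum, over all pairs, of their longest common prefix length.
"ATTCTCTGCGG" and "ATTCTCTGCGGA" agree on "ATTCTCTGCGG" (11 characters) before diverging; nothing deeper is shared.
Longest shared-prefix length: 11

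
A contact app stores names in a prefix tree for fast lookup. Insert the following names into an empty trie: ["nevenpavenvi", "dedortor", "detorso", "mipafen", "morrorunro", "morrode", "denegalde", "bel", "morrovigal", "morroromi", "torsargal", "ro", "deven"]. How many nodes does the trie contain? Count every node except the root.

Insert word by word; a character creates a node only if that edge doesn't already exist:
  "nevenpavenvi" → 12 new (n, e, v, e, n, p, a, v, e, n, v, i)
  "dedortor" → 8 new (d, e, d, o, r, t, o, r)
  "detorso" → prefix "de" already present; 5 new (t, o, r, s, o)
  "mipafen" → 7 new (m, i, p, a, f, e, n)
  "morrorunro" → prefix "m" already present; 9 new (o, r, r, o, r, u, n, r, o)
  "morrode" → prefix "morro" already present; 2 new (d, e)
  "denegalde" → prefix "de" already present; 7 new (n, e, g, a, l, d, e)
  "bel" → 3 new (b, e, l)
  "morrovigal" → prefix "morro" already present; 5 new (v, i, g, a, l)
  "morroromi" → prefix "morror" already present; 3 new (o, m, i)
  "torsargal" → 9 new (t, o, r, s, a, r, g, a, l)
  "ro" → 2 new (r, o)
  "deven" → prefix "de" already present; 3 new (v, e, n)
Total nodes = 12 + 8 + 5 + 7 + 9 + 2 + 7 + 3 + 5 + 3 + 9 + 2 + 3 = 75

75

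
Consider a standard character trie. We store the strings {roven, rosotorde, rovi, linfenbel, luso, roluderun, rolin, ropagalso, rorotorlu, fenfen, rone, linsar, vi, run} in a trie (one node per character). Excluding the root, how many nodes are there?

63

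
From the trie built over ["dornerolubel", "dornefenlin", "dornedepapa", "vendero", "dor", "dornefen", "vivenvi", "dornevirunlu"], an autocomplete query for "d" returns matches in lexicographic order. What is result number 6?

dornevirunlu

Words with prefix "d", in lexicographic order: "dor", "dornedepapa", "dornefen", "dornefenlin", "dornerolubel", "dornevirunlu"
Position 6: dornevirunlu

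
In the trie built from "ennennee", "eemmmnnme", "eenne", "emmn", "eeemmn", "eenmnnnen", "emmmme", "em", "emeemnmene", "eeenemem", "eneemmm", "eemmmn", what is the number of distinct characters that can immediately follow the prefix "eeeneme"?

1

Walk "eeeneme" from the root, arriving at one node.
Distinct next characters after "eeeneme": m.
That node has 1 child edge.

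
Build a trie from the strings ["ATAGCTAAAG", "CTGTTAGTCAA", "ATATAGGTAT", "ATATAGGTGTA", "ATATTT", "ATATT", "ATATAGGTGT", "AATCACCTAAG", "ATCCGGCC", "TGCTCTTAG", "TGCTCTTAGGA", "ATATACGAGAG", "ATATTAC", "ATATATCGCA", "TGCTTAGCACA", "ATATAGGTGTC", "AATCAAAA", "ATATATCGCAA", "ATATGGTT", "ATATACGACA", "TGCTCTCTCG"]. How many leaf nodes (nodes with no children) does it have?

Leaves are exactly the stored words that no other stored word extends.
Those words: "AATCAAAA", "AATCACCTAAG", "ATAGCTAAAG", "ATATACGACA", "ATATACGAGAG", "ATATAGGTAT", "ATATAGGTGTA", "ATATAGGTGTC", "ATATATCGCAA", "ATATGGTT", "ATATTAC", "ATATTT", "ATCCGGCC", "CTGTTAGTCAA", "TGCTCTCTCG", "TGCTCTTAGGA", "TGCTTAGCACA"
Leaf count: 17

17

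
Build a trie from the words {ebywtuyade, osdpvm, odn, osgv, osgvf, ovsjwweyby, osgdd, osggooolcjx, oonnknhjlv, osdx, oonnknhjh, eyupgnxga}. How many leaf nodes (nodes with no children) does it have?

11

A leaf is a node with no children — equivalently, the end of a word that is not a proper prefix of any other stored word.
Those words: "ebywtuyade", "eyupgnxga", "odn", "oonnknhjh", "oonnknhjlv", "osdpvm", "osdx", "osgdd", "osggooolcjx", "osgvf", "ovsjwweyby"
Leaf count: 11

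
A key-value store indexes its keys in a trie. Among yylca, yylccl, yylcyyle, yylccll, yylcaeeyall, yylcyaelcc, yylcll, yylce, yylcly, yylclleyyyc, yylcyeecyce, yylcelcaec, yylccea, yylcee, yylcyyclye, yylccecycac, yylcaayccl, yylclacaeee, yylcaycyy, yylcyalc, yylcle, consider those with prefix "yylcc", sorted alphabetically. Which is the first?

yylccea

Words with prefix "yylcc", in lexicographic order: "yylccea", "yylccecycac", "yylccl", "yylccll"
Position 1: yylccea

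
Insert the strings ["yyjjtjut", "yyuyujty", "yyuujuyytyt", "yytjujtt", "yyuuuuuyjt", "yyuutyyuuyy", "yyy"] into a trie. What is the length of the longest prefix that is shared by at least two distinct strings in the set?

Equivalently: take the maximum, over all pairs, of their longest common prefix length.
"yyuujuyytyt" and "yyuutyyuuyy" agree on "yyuu" (4 characters) before diverging; nothing deeper is shared.
Longest shared-prefix length: 4

4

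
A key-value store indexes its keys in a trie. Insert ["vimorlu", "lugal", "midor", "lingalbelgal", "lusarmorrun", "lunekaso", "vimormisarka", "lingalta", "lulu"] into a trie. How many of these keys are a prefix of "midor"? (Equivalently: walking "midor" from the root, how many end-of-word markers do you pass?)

1

Check each prefix of "midor" against the stored set — each match is an end-marker on the path.
Prefixes of the query that are stored words: "midor"
Count: 1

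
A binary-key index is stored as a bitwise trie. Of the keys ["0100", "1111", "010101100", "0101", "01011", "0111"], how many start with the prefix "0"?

Walk to "0"; the words in its subtree are exactly those with that prefix.
Words under "0": 0100, 0101, 010101100, 01011, 0111
Count: 5

5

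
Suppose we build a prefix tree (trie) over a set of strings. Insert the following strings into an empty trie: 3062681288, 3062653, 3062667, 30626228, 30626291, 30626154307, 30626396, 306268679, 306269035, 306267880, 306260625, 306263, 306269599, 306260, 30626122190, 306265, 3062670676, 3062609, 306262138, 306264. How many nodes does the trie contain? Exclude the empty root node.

60

Trace insertions, counting only characters that open a new branch:
  "3062681288" → 10 new (3, 0, 6, 2, 6, 8, 1, 2, 8, 8)
  "3062653" → prefix "30626" already present; 2 new (5, 3)
  "3062667" → prefix "30626" already present; 2 new (6, 7)
  "30626228" → prefix "30626" already present; 3 new (2, 2, 8)
  "30626291" → prefix "306262" already present; 2 new (9, 1)
  "30626154307" → prefix "30626" already present; 6 new (1, 5, 4, 3, 0, 7)
  "30626396" → prefix "30626" already present; 3 new (3, 9, 6)
  "306268679" → prefix "306268" already present; 3 new (6, 7, 9)
  "306269035" → prefix "30626" already present; 4 new (9, 0, 3, 5)
  "306267880" → prefix "30626" already present; 4 new (7, 8, 8, 0)
  "306260625" → prefix "30626" already present; 4 new (0, 6, 2, 5)
  "306263" → prefix "306263" already present; 0 new (none)
  "306269599" → prefix "306269" already present; 3 new (5, 9, 9)
  "306260" → prefix "306260" already present; 0 new (none)
  "30626122190" → prefix "306261" already present; 5 new (2, 2, 1, 9, 0)
  "306265" → prefix "306265" already present; 0 new (none)
  "3062670676" → prefix "306267" already present; 4 new (0, 6, 7, 6)
  "3062609" → prefix "306260" already present; 1 new (9)
  "306262138" → prefix "306262" already present; 3 new (1, 3, 8)
  "306264" → prefix "30626" already present; 1 new (4)
Total nodes = 10 + 2 + 2 + 3 + 2 + 6 + 3 + 3 + 4 + 4 + 4 + 0 + 3 + 0 + 5 + 0 + 4 + 1 + 3 + 1 = 60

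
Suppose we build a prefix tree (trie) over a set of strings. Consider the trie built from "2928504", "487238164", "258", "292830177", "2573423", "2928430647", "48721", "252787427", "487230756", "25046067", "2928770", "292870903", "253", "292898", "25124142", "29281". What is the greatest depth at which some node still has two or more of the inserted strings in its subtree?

5

The deepest shared node is where two words last agree before diverging.
"292870903" and "2928770" agree on "29287" (5 characters) before diverging; nothing deeper is shared.
Longest shared-prefix length: 5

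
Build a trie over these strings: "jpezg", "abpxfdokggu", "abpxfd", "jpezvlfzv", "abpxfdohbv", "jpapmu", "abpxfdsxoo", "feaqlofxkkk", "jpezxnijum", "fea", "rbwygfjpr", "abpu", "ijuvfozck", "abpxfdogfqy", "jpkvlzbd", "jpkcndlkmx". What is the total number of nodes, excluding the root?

85

Count nodes per top-level branch (shared prefixes stored once):
  'a'-branch (abpu, abpxfd, abpxfdogfqy, abpxfdohbv, abpxfdokggu, abpxfdsxoo): 23 nodes
  'f'-branch (fea, feaqlofxkkk): 11 nodes
  'i'-branch (ijuvfozck): 9 nodes
  'j'-branch (jpapmu, jpezg, jpezvlfzv, jpezxnijum, jpkcndlkmx, jpkvlzbd): 33 nodes
  'r'-branch (rbwygfjpr): 9 nodes
Sum: 85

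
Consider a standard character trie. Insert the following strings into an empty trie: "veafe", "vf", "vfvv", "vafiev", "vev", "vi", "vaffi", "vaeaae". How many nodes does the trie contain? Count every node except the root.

21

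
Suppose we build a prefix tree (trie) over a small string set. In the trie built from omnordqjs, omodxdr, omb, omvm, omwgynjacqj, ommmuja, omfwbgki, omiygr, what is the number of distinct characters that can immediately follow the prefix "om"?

The children of the "om" node are the distinct next characters among strings starting with "om".
Characters that immediately follow "om" among the stored strings: {b, f, i, m, n, o, v, w}.
That node has 8 child edges.

8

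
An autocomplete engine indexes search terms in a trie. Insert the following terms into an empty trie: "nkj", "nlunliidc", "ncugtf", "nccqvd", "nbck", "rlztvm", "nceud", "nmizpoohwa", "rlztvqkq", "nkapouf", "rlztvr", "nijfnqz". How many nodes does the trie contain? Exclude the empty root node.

Count nodes per top-level branch (shared prefixes stored once):
  'n'-branch (nbck, nccqvd, nceud, ncugtf, nijfnqz, nkapouf, nkj, nlunliidc, nmizpoohwa): 46 nodes
  'r'-branch (rlztvm, rlztvqkq, rlztvr): 10 nodes
Sum: 56

56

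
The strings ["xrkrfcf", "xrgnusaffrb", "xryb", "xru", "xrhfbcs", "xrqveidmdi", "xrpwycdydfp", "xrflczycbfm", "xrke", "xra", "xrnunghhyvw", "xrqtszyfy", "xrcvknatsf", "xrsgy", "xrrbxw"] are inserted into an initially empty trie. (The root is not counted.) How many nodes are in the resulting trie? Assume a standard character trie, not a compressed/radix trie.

Insert word by word; a character creates a node only if that edge doesn't already exist:
  "xrkrfcf" → 7 new (x, r, k, r, f, c, f)
  "xrgnusaffrb" → prefix "xr" already present; 9 new (g, n, u, s, a, f, f, r, b)
  "xryb" → prefix "xr" already present; 2 new (y, b)
  "xru" → prefix "xr" already present; 1 new (u)
  "xrhfbcs" → prefix "xr" already present; 5 new (h, f, b, c, s)
  "xrqveidmdi" → prefix "xr" already present; 8 new (q, v, e, i, d, m, d, i)
  "xrpwycdydfp" → prefix "xr" already present; 9 new (p, w, y, c, d, y, d, f, p)
  "xrflczycbfm" → prefix "xr" already present; 9 new (f, l, c, z, y, c, b, f, m)
  "xrke" → prefix "xrk" already present; 1 new (e)
  "xra" → prefix "xr" already present; 1 new (a)
  "xrnunghhyvw" → prefix "xr" already present; 9 new (n, u, n, g, h, h, y, v, w)
  "xrqtszyfy" → prefix "xrq" already present; 6 new (t, s, z, y, f, y)
  "xrcvknatsf" → prefix "xr" already present; 8 new (c, v, k, n, a, t, s, f)
  "xrsgy" → prefix "xr" already present; 3 new (s, g, y)
  "xrrbxw" → prefix "xr" already present; 4 new (r, b, x, w)
Total nodes = 7 + 9 + 2 + 1 + 5 + 8 + 9 + 9 + 1 + 1 + 9 + 6 + 8 + 3 + 4 = 82

82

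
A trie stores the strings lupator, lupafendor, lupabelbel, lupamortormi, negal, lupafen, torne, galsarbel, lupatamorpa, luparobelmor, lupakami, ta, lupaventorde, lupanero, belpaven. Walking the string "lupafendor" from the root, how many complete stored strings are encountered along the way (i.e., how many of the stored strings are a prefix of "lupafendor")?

2

Traverse "lupafendor" character by character; count nodes along the way that are marked as word ends.
Prefixes of the query that are stored words: "lupafen", "lupafendor"
Count: 2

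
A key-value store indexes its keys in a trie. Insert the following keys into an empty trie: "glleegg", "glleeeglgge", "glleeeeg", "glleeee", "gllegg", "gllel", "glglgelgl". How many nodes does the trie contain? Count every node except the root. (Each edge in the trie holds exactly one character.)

25

Trie structure (* marks end of a word):
(root)
└─ g
   └─ l
      ├─ g
      │  └─ l
      │     └─ g
      │        └─ e
      │           └─ l
      │              └─ g
      │                 └─ l *
      └─ l
         └─ e
            ├─ e
            │  ├─ e
            │  │  ├─ e *
            │  │  │  └─ g *
            │  │  └─ g
            │  │     └─ l
            │  │        └─ g
            │  │           └─ g
            │  │              └─ e *
            │  └─ g
            │     └─ g *
            ├─ g
            │  └─ g *
            └─ l *
Counting every labelled node above: 25.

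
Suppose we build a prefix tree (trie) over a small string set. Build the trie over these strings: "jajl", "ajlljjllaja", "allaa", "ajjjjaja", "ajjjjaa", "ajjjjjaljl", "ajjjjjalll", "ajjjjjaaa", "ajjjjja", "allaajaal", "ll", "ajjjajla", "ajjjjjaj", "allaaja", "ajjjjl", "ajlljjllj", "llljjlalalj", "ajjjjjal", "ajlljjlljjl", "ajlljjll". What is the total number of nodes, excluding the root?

59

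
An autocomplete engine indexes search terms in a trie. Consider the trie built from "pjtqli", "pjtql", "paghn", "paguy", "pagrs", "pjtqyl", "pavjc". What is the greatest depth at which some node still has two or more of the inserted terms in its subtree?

5

The deepest shared node is where two words last agree before diverging.
e.g. "pjtql" and "pjtqli" share the prefix "pjtql" of length 5; no pair shares a longer one.
Longest shared-prefix length: 5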